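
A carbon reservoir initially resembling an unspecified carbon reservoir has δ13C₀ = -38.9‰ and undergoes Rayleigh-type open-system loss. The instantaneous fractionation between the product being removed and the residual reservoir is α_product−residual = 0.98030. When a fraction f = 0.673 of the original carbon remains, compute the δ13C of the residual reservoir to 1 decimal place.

Rayleigh residual: δ_res = (δ₀ + 1000)·f^(α−1) − 1000
α − 1 = -0.01970
f^(α−1) = 0.673^(-0.01970) = 1.007832
δ_res = (-38.9 + 1000) × 1.007832 − 1000 = 968.627 − 1000 = -31.37‰

-31.4‰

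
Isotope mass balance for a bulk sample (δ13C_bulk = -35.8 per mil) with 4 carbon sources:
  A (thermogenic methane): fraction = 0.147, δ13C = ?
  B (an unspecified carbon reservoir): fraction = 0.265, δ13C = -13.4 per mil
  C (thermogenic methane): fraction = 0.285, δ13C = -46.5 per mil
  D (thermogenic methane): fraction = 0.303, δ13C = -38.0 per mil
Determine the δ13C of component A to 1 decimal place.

-50.9 per mil

Isotope mass balance: δ_bulk = Σ fᵢ·δᵢ.
-35.8 = 0.147×δ_A + 0.265×(-13.4) + 0.285×(-46.5) + 0.303×(-38.0)
0.147·δ_A = -35.8 − (-28.317) = -7.482
δ_A = -7.482 / 0.147 = -50.90 per mil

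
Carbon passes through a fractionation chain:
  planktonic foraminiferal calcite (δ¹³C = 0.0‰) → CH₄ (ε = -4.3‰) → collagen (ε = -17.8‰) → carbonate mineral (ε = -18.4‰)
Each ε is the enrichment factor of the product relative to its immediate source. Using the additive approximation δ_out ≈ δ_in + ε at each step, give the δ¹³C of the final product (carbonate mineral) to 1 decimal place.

-40.5‰

step 1: δ ≈ 0.0 + (-4.3) = -4.3‰
step 2: δ ≈ -4.3 + (-17.8) = -22.1‰
step 3: δ ≈ -22.1 + (-18.4) = -40.5‰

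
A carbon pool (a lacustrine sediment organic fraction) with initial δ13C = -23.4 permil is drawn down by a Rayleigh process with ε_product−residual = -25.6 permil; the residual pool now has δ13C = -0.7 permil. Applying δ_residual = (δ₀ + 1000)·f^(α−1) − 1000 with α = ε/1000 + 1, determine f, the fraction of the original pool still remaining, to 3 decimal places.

α − 1 = ε/1000 = -0.0256
(δ_res + 1000)/(δ₀ + 1000) = (-0.7 + 1000)/(-23.4 + 1000) = 999.3/976.6 = 1.023244
f = 1.023244^(1/-0.0256) = exp(ln(1.023244)/-0.0256) = exp(0.02298/-0.0256)
f = exp(-0.8976) = 0.4076

0.408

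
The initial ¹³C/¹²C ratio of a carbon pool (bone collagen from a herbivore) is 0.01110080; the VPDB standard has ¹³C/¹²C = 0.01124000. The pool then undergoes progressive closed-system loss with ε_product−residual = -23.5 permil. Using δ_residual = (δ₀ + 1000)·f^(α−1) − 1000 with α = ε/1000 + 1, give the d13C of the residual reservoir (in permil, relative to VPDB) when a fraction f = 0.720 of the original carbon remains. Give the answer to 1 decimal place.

-4.7 permil

δ₀ = (0.01110080/0.01124000 − 1)×1000 = (0.987616 − 1)×1000 = -12.384 permil
α − 1 = ε/1000 = -0.0235
f^(α−1) = 0.720^(-0.0235) = 1.007750
δ_res = (-12.384 + 1000) × 1.007750 − 1000 = 995.269 − 1000 = -4.73 permil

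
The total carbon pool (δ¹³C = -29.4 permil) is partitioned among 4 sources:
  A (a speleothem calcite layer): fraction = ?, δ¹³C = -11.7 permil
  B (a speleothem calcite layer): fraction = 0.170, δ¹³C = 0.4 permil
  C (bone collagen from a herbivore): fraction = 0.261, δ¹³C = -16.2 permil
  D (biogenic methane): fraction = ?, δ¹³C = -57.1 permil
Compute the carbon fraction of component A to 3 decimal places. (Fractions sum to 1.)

Let f_A and f_D be the unknown fractions; fractions sum to 1 so f_A + f_D = 0.569.
Mass balance: Σ fᵢ·δᵢ = δ_bulk ⇒ f_A·(-11.7) + f_D·(-57.1) = -29.4 − (-4.160) = -25.240
Substitute f_D = 0.569 − f_A:
f_A·(-11.7 − -57.1) = -25.240 − 0.569×(-57.1) = 7.250
f_A = 7.250 / 45.4 = 0.1597

0.160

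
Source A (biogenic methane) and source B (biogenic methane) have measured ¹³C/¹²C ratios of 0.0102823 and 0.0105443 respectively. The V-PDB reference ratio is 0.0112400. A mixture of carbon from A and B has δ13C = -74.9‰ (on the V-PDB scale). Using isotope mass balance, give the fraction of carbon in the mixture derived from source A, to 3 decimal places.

δ_A = (0.0102823/0.0112400 − 1)×1000 = (0.914795 − 1)×1000 = -85.205‰
δ_B = (0.0105443/0.0112400 − 1)×1000 = (0.938105 − 1)×1000 = -61.895‰
f_A = (δ_mix − δ_B)/(δ_A − δ_B) = (-74.9 − (-61.895))/(-85.205 − (-61.895))
f_A = -13.005 / -23.310 = 0.5579

0.558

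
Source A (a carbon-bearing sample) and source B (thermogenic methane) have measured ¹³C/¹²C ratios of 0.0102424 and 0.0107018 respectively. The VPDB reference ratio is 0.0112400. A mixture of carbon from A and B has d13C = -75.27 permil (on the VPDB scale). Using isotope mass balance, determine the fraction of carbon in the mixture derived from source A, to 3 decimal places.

δ_A = (0.0102424/0.0112400 − 1)×1000 = (0.911246 − 1)×1000 = -88.754 permil
δ_B = (0.0107018/0.0112400 − 1)×1000 = (0.952117 − 1)×1000 = -47.883 permil
f_A = (δ_mix − δ_B)/(δ_A − δ_B) = (-75.27 − (-47.883))/(-88.754 − (-47.883))
f_A = -27.387 / -40.872 = 0.6701

0.670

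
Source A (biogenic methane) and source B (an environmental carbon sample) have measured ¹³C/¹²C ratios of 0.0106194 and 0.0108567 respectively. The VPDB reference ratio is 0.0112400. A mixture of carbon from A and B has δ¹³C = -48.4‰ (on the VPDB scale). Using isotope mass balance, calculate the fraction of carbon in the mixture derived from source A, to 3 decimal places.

δ_A = (0.0106194/0.0112400 − 1)×1000 = (0.944786 − 1)×1000 = -55.214‰
δ_B = (0.0108567/0.0112400 − 1)×1000 = (0.965899 − 1)×1000 = -34.101‰
f_A = (δ_mix − δ_B)/(δ_A − δ_B) = (-48.4 − (-34.101))/(-55.214 − (-34.101))
f_A = -14.299 / -21.112 = 0.6773

0.677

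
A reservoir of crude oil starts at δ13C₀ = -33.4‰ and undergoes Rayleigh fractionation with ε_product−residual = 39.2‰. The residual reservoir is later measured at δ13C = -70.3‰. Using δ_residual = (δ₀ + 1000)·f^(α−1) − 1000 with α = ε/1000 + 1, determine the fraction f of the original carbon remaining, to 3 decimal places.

α − 1 = ε/1000 = 0.0392
(δ_res + 1000)/(δ₀ + 1000) = (-70.3 + 1000)/(-33.4 + 1000) = 929.7/966.6 = 0.961825
f = 0.961825^(1/0.0392) = exp(ln(0.961825)/0.0392) = exp(-0.03892/0.0392)
f = exp(-0.9929) = 0.3705

0.370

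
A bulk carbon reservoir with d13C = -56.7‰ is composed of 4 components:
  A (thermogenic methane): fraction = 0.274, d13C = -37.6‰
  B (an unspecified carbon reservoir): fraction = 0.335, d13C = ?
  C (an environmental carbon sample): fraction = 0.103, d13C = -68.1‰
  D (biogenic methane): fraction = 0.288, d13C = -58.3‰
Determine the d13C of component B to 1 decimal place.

-67.4‰

Isotope mass balance: δ_bulk = Σ fᵢ·δᵢ.
-56.7 = 0.274×(-37.6) + 0.335×δ_B + 0.103×(-68.1) + 0.288×(-58.3)
0.335·δ_B = -56.7 − (-34.107) = -22.593
δ_B = -22.593 / 0.335 = -67.44‰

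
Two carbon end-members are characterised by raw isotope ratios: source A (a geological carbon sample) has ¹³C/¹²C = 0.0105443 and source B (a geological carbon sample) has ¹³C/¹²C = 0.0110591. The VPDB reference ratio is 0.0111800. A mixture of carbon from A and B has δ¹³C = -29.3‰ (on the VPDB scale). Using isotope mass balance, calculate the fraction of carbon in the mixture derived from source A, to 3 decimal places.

δ_A = (0.0105443/0.0111800 − 1)×1000 = (0.943140 − 1)×1000 = -56.860‰
δ_B = (0.0110591/0.0111800 − 1)×1000 = (0.989186 − 1)×1000 = -10.814‰
f_A = (δ_mix − δ_B)/(δ_A − δ_B) = (-29.3 − (-10.814))/(-56.860 − (-10.814))
f_A = -18.486 / -46.047 = 0.4015

0.401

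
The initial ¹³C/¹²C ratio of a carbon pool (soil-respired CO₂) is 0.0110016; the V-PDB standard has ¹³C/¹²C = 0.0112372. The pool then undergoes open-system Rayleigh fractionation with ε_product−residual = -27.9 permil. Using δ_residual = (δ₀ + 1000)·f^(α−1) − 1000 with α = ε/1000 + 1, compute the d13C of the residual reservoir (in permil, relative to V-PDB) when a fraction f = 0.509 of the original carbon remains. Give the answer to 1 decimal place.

-2.3 permil

δ₀ = (0.0110016/0.0112372 − 1)×1000 = (0.979034 − 1)×1000 = -20.966 permil
α − 1 = ε/1000 = -0.0279
f^(α−1) = 0.509^(-0.0279) = 1.019020
δ_res = (-20.966 + 1000) × 1.019020 − 1000 = 997.655 − 1000 = -2.35 permil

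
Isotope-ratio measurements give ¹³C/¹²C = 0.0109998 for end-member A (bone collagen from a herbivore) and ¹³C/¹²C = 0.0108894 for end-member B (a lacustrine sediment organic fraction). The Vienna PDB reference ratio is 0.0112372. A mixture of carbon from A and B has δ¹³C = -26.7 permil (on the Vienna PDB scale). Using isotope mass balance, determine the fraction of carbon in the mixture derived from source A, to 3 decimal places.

δ_A = (0.0109998/0.0112372 − 1)×1000 = (0.978874 − 1)×1000 = -21.126 permil
δ_B = (0.0108894/0.0112372 − 1)×1000 = (0.969049 − 1)×1000 = -30.951 permil
f_A = (δ_mix − δ_B)/(δ_A − δ_B) = (-26.7 − (-30.951))/(-21.126 − (-30.951))
f_A = 4.251 / 9.825 = 0.4327

0.433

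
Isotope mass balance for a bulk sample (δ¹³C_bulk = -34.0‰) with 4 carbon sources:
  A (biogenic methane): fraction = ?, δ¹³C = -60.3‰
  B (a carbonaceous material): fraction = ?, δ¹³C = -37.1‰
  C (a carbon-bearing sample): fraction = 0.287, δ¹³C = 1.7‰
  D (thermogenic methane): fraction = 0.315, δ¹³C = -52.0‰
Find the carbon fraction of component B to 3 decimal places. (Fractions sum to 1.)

0.254

Let f_B and f_A be the unknown fractions; fractions sum to 1 so f_B + f_A = 0.398.
Mass balance: Σ fᵢ·δᵢ = δ_bulk ⇒ f_B·(-37.1) + f_A·(-60.3) = -34.0 − (-15.892) = -18.108
Substitute f_A = 0.398 − f_B:
f_B·(-37.1 − -60.3) = -18.108 − 0.398×(-60.3) = 5.892
f_B = 5.892 / 23.2 = 0.2539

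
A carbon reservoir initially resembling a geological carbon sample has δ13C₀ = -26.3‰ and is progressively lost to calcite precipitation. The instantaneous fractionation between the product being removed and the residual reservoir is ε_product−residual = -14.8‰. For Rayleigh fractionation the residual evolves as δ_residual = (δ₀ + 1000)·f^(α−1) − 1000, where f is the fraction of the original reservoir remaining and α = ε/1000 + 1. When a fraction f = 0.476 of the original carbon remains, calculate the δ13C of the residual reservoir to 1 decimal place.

-15.5‰

Rayleigh residual: δ_res = (δ₀ + 1000)·f^(α−1) − 1000
α = ε/1000 + 1 = 0.98520, so α − 1 = -0.01480
f^(α−1) = 0.476^(-0.01480) = 1.011047
δ_res = (-26.3 + 1000) × 1.011047 − 1000 = 984.457 − 1000 = -15.54‰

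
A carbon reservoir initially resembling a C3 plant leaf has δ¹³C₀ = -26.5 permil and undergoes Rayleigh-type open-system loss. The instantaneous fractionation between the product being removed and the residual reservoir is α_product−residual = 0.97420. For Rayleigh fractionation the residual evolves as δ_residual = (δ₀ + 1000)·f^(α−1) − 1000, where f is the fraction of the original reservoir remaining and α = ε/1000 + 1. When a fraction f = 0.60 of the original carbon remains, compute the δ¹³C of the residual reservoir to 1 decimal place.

Rayleigh residual: δ_res = (δ₀ + 1000)·f^(α−1) − 1000
α − 1 = -0.02580
f^(α−1) = 0.60^(-0.02580) = 1.013267
δ_res = (-26.5 + 1000) × 1.013267 − 1000 = 986.415 − 1000 = -13.59 permil

-13.6 permil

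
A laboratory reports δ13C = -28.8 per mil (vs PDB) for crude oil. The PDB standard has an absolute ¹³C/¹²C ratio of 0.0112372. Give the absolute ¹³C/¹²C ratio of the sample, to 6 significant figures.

0.0109136

R_sample = R_standard × (δ13C/1000 + 1)
R_sample = 0.0112372 × (-28.8/1000 + 1) = 0.0112372 × 0.971200
R_sample = 0.0109136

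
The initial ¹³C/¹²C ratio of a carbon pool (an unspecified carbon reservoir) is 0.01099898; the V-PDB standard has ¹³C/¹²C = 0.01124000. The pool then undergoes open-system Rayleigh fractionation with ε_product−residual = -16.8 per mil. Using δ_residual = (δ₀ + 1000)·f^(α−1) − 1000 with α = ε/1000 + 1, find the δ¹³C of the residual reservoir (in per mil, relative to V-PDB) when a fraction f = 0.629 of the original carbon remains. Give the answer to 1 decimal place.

δ₀ = (0.01099898/0.01124000 − 1)×1000 = (0.978557 − 1)×1000 = -21.443 per mil
α − 1 = ε/1000 = -0.0168
f^(α−1) = 0.629^(-0.0168) = 1.007819
δ_res = (-21.443 + 1000) × 1.007819 − 1000 = 986.209 − 1000 = -13.79 per mil

-13.8 per mil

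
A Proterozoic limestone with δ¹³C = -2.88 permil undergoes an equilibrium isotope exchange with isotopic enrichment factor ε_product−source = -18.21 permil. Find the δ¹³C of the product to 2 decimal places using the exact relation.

-21.04 permil

Exactly, δ_product = (δ_source + 1000)·(ε/1000 + 1) − 1000.
δ_product = (-2.88 + 1000) × (-18.21/1000 + 1) − 1000
δ_product = -21.038 permil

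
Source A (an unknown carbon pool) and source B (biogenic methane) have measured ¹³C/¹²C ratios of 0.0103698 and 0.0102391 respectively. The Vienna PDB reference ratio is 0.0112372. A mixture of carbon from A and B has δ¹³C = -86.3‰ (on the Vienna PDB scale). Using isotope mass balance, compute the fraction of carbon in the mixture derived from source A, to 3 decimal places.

0.217

δ_A = (0.0103698/0.0112372 − 1)×1000 = (0.922810 − 1)×1000 = -77.190‰
δ_B = (0.0102391/0.0112372 − 1)×1000 = (0.911179 − 1)×1000 = -88.821‰
f_A = (δ_mix − δ_B)/(δ_A − δ_B) = (-86.3 − (-88.821))/(-77.190 − (-88.821))
f_A = 2.521 / 11.631 = 0.2168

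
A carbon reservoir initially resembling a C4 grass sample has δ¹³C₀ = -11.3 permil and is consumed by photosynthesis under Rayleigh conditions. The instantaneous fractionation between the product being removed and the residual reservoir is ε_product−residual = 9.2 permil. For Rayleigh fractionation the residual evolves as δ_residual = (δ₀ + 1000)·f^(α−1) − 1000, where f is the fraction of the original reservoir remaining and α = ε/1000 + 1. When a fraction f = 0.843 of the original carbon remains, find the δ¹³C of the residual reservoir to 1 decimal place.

Rayleigh residual: δ_res = (δ₀ + 1000)·f^(α−1) − 1000
α = ε/1000 + 1 = 1.00920, so α − 1 = 0.00920
f^(α−1) = 0.843^(0.00920) = 0.998430
δ_res = (-11.3 + 1000) × 0.998430 − 1000 = 987.148 − 1000 = -12.85 permil

-12.9 permil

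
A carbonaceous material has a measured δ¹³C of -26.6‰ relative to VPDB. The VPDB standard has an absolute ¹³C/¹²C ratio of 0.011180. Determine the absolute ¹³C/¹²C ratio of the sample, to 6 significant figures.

0.0108826

R_sample = R_standard × (δ¹³C/1000 + 1)
R_sample = 0.011180 × (-26.6/1000 + 1) = 0.011180 × 0.973400
R_sample = 0.0108826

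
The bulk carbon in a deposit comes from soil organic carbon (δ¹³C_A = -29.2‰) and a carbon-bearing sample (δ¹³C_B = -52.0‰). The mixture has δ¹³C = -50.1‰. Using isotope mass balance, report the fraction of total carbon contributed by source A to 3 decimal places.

0.083

δ_mix = f_A·δ_A + (1 − f_A)·δ_B  ⇒  f_A = (δ_mix − δ_B)/(δ_A − δ_B)
f_A = (-50.1 − (-52.0)) / (-29.2 − (-52.0))
f_A = 1.9 / 22.8 = 0.0833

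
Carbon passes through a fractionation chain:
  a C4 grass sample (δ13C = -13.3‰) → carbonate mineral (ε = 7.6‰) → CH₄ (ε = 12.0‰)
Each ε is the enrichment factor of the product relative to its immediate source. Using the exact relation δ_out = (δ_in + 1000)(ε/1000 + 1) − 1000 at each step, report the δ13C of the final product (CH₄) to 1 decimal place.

6.1‰

step 1: δ = (-13.30 + 1000)·(7.6/1000 + 1) − 1000 = -5.80‰
step 2: δ = (-5.80 + 1000)·(12.0/1000 + 1) − 1000 = 6.13‰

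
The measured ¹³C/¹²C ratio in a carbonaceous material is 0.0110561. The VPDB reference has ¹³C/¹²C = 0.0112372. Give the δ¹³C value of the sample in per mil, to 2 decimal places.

δ¹³C = (R_sample / R_standard − 1) × 1000
R_sample / R_standard = 0.0110561 / 0.0112372 = 0.983884
δ¹³C = (0.983884 − 1) × 1000 = -16.116 per mil

-16.12 per mil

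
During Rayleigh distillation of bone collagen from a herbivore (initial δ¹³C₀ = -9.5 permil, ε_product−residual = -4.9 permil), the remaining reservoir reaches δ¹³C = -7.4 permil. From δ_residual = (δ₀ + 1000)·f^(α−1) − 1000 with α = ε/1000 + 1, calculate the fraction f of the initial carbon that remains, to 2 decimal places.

0.65

α − 1 = ε/1000 = -0.0049
(δ_res + 1000)/(δ₀ + 1000) = (-7.4 + 1000)/(-9.5 + 1000) = 992.6/990.5 = 1.002120
f = 1.002120^(1/-0.0049) = exp(ln(1.002120)/-0.0049) = exp(0.00212/-0.0049)
f = exp(-0.4322) = 0.6491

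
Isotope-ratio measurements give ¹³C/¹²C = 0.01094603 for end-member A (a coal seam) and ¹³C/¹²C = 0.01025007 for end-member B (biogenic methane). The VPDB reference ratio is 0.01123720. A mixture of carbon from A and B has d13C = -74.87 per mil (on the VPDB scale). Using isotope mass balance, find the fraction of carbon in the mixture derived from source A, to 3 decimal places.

δ_A = (0.01094603/0.01123720 − 1)×1000 = (0.974089 − 1)×1000 = -25.911 per mil
δ_B = (0.01025007/0.01123720 − 1)×1000 = (0.912155 − 1)×1000 = -87.845 per mil
f_A = (δ_mix − δ_B)/(δ_A − δ_B) = (-74.87 − (-87.845))/(-25.911 − (-87.845))
f_A = 12.975 / 61.934 = 0.2095

0.209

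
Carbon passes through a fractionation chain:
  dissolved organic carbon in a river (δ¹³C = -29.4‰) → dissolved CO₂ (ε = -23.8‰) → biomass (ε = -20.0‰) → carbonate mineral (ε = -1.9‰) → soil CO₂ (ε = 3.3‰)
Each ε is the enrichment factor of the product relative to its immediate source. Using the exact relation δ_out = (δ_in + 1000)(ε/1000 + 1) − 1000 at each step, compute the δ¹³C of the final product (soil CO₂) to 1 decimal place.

step 1: δ = (-29.40 + 1000)·(-23.8/1000 + 1) − 1000 = -52.50‰
step 2: δ = (-52.50 + 1000)·(-20.0/1000 + 1) − 1000 = -71.45‰
step 3: δ = (-71.45 + 1000)·(-1.9/1000 + 1) − 1000 = -73.21‰
step 4: δ = (-73.21 + 1000)·(3.3/1000 + 1) − 1000 = -70.16‰

-70.2‰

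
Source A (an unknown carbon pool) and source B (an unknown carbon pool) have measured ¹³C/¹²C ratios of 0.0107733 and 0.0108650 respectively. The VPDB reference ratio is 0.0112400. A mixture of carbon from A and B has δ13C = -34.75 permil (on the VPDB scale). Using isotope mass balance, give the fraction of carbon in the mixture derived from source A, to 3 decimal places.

0.170

δ_A = (0.0107733/0.0112400 − 1)×1000 = (0.958479 − 1)×1000 = -41.521 permil
δ_B = (0.0108650/0.0112400 − 1)×1000 = (0.966637 − 1)×1000 = -33.363 permil
f_A = (δ_mix − δ_B)/(δ_A − δ_B) = (-34.75 − (-33.363))/(-41.521 − (-33.363))
f_A = -1.387 / -8.158 = 0.1700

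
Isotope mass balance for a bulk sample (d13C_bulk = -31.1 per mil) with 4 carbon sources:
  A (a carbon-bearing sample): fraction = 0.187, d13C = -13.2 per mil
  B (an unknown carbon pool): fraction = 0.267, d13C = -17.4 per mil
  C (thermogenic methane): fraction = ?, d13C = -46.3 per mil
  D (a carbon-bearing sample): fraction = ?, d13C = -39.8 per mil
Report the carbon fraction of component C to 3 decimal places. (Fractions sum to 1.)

0.347

Let f_C and f_D be the unknown fractions; fractions sum to 1 so f_C + f_D = 0.546.
Mass balance: Σ fᵢ·δᵢ = δ_bulk ⇒ f_C·(-46.3) + f_D·(-39.8) = -31.1 − (-7.114) = -23.986
Substitute f_D = 0.546 − f_C:
f_C·(-46.3 − -39.8) = -23.986 − 0.546×(-39.8) = -2.255
f_C = -2.255 / -6.5 = 0.3469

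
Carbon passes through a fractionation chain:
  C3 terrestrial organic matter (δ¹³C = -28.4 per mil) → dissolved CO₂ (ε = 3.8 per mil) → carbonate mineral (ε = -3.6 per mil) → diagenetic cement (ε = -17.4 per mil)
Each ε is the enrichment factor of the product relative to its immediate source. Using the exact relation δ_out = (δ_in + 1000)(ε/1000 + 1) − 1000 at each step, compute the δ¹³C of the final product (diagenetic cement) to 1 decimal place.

-45.1 per mil

step 1: δ = (-28.40 + 1000)·(3.8/1000 + 1) − 1000 = -24.71 per mil
step 2: δ = (-24.71 + 1000)·(-3.6/1000 + 1) − 1000 = -28.22 per mil
step 3: δ = (-28.22 + 1000)·(-17.4/1000 + 1) − 1000 = -45.13 per mil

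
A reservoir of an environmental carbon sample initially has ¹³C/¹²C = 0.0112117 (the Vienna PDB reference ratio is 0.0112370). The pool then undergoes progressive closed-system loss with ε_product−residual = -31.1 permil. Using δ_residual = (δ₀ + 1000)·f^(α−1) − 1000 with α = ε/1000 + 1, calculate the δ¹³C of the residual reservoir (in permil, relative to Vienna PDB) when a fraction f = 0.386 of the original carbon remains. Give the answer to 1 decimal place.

27.7 permil

δ₀ = (0.0112117/0.0112370 − 1)×1000 = (0.997749 − 1)×1000 = -2.251 permil
α − 1 = ε/1000 = -0.0311
f^(α−1) = 0.386^(-0.0311) = 1.030047
δ_res = (-2.251 + 1000) × 1.030047 − 1000 = 1027.728 − 1000 = 27.73 permil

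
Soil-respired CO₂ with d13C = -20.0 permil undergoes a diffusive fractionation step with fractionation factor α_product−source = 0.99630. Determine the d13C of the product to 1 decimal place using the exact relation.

-23.6 permil

δ_product = (δ_source + 1000)·α − 1000
δ_product = (-20.0 + 1000) × 0.99630 − 1000
δ_product = 976.374 − 1000 = -23.63 permil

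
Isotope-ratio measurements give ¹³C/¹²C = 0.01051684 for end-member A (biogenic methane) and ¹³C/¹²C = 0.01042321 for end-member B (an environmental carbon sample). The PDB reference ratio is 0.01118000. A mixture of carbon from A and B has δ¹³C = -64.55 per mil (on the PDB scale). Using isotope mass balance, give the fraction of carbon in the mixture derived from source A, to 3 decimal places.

0.375

δ_A = (0.01051684/0.01118000 − 1)×1000 = (0.940683 − 1)×1000 = -59.317 per mil
δ_B = (0.01042321/0.01118000 − 1)×1000 = (0.932309 − 1)×1000 = -67.691 per mil
f_A = (δ_mix − δ_B)/(δ_A − δ_B) = (-64.55 − (-67.691))/(-59.317 − (-67.691))
f_A = 3.141 / 8.375 = 0.3751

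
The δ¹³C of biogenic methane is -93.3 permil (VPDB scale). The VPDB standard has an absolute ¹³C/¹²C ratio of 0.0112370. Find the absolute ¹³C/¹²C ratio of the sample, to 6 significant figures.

0.0101886

R_sample = R_standard × (δ¹³C/1000 + 1)
R_sample = 0.0112370 × (-93.3/1000 + 1) = 0.0112370 × 0.906700
R_sample = 0.0101886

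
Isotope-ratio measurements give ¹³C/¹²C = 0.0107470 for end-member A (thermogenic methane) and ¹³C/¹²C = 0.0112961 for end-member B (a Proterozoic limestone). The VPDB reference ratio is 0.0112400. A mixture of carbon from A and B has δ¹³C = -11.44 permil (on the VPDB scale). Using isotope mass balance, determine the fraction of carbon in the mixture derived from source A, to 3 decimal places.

0.336

δ_A = (0.0107470/0.0112400 − 1)×1000 = (0.956139 − 1)×1000 = -43.861 permil
δ_B = (0.0112961/0.0112400 − 1)×1000 = (1.004991 − 1)×1000 = 4.991 permil
f_A = (δ_mix − δ_B)/(δ_A − δ_B) = (-11.44 − (4.991))/(-43.861 − (4.991))
f_A = -16.431 / -48.852 = 0.3363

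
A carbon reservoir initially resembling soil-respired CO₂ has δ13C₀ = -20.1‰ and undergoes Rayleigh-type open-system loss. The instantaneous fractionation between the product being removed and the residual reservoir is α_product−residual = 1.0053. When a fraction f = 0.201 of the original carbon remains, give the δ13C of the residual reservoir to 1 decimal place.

-28.4‰

Rayleigh residual: δ_res = (δ₀ + 1000)·f^(α−1) − 1000
α − 1 = 0.00530
f^(α−1) = 0.201^(0.00530) = 0.991532
δ_res = (-20.1 + 1000) × 0.991532 − 1000 = 971.603 − 1000 = -28.40‰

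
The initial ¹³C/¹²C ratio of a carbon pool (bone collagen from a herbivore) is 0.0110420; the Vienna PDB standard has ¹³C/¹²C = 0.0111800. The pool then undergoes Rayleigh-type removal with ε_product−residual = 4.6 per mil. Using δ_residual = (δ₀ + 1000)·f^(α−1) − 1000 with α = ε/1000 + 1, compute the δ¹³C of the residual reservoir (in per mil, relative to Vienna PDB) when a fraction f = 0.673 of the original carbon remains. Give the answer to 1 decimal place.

δ₀ = (0.0110420/0.0111800 − 1)×1000 = (0.987657 − 1)×1000 = -12.343 per mil
α − 1 = ε/1000 = 0.0046
f^(α−1) = 0.673^(0.0046) = 0.998180
δ_res = (-12.343 + 1000) × 0.998180 − 1000 = 985.859 − 1000 = -14.14 per mil

-14.1 per mil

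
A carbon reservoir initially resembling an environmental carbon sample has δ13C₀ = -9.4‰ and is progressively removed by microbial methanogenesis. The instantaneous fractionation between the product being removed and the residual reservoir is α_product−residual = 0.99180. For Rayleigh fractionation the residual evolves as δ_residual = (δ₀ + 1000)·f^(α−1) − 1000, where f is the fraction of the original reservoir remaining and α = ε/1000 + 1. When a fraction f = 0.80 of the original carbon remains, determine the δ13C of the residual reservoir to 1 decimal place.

Rayleigh residual: δ_res = (δ₀ + 1000)·f^(α−1) − 1000
α − 1 = -0.00820
f^(α−1) = 0.80^(-0.00820) = 1.001831
δ_res = (-9.4 + 1000) × 1.001831 − 1000 = 992.414 − 1000 = -7.59‰

-7.6‰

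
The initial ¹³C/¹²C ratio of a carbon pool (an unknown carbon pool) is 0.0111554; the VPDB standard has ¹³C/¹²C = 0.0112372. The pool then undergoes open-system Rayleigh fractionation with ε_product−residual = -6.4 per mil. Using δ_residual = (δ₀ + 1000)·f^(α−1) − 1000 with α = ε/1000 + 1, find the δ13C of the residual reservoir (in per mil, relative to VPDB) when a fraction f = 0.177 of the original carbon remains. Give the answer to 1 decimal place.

3.8 per mil

δ₀ = (0.0111554/0.0112372 − 1)×1000 = (0.992721 − 1)×1000 = -7.279 per mil
α − 1 = ε/1000 = -0.0064
f^(α−1) = 0.177^(-0.0064) = 1.011144
δ_res = (-7.279 + 1000) × 1.011144 − 1000 = 1003.783 − 1000 = 3.78 per mil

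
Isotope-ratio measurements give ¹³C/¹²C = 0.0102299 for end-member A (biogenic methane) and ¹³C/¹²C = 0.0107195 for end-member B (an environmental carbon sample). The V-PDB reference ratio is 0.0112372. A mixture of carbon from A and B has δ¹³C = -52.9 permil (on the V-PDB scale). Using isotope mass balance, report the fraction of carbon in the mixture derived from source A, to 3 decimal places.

0.157

δ_A = (0.0102299/0.0112372 − 1)×1000 = (0.910360 − 1)×1000 = -89.640 permil
δ_B = (0.0107195/0.0112372 − 1)×1000 = (0.953930 − 1)×1000 = -46.070 permil
f_A = (δ_mix − δ_B)/(δ_A − δ_B) = (-52.9 − (-46.070))/(-89.640 − (-46.070))
f_A = -6.830 / -43.570 = 0.1568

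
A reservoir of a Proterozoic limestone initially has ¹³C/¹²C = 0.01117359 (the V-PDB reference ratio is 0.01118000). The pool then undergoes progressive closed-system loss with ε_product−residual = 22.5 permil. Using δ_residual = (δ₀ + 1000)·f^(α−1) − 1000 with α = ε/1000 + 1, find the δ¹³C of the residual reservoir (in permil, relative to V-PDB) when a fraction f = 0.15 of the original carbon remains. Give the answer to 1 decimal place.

δ₀ = (0.01117359/0.01118000 − 1)×1000 = (0.999427 − 1)×1000 = -0.573 permil
α − 1 = ε/1000 = 0.0225
f^(α−1) = 0.15^(0.0225) = 0.958213
δ_res = (-0.573 + 1000) × 0.958213 − 1000 = 957.664 − 1000 = -42.34 permil

-42.3 permil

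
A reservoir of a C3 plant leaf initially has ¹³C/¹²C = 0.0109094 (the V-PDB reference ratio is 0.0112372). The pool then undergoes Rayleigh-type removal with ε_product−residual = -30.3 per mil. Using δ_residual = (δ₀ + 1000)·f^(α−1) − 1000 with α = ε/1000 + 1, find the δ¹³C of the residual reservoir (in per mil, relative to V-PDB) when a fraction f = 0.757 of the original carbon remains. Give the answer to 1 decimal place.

-20.9 per mil

δ₀ = (0.0109094/0.0112372 − 1)×1000 = (0.970829 − 1)×1000 = -29.171 per mil
α − 1 = ε/1000 = -0.0303
f^(α−1) = 0.757^(-0.0303) = 1.008471
δ_res = (-29.171 + 1000) × 1.008471 − 1000 = 979.053 − 1000 = -20.95 per mil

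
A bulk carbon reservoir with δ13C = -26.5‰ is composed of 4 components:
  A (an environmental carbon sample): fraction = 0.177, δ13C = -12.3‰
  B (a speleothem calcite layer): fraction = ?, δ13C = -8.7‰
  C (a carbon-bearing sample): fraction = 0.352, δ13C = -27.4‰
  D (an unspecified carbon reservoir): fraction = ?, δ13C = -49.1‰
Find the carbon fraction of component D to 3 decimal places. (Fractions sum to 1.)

Let f_D and f_B be the unknown fractions; fractions sum to 1 so f_D + f_B = 0.471.
Mass balance: Σ fᵢ·δᵢ = δ_bulk ⇒ f_D·(-49.1) + f_B·(-8.7) = -26.5 − (-11.822) = -14.678
Substitute f_B = 0.471 − f_D:
f_D·(-49.1 − -8.7) = -14.678 − 0.471×(-8.7) = -10.580
f_D = -10.580 / -40.4 = 0.2619

0.262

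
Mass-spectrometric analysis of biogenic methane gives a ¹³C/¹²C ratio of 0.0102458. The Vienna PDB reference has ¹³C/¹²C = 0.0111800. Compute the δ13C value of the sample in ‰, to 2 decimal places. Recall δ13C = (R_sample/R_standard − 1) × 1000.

-83.56‰

δ13C = (R_sample / R_standard − 1) × 1000
R_sample / R_standard = 0.0102458 / 0.0111800 = 0.916440
δ13C = (0.916440 − 1) × 1000 = -83.560‰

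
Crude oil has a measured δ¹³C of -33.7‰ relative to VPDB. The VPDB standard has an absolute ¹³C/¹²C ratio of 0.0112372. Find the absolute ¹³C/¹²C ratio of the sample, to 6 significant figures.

R_sample = R_standard × (δ¹³C/1000 + 1)
R_sample = 0.0112372 × (-33.7/1000 + 1) = 0.0112372 × 0.966300
R_sample = 0.0108585

0.0108585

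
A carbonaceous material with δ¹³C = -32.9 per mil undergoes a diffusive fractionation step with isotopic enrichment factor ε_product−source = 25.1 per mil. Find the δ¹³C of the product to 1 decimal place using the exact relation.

-8.6 per mil

Exactly, δ_product = (δ_source + 1000)·(ε/1000 + 1) − 1000.
δ_product = (-32.9 + 1000) × (25.1/1000 + 1) − 1000
δ_product = -8.63 per mil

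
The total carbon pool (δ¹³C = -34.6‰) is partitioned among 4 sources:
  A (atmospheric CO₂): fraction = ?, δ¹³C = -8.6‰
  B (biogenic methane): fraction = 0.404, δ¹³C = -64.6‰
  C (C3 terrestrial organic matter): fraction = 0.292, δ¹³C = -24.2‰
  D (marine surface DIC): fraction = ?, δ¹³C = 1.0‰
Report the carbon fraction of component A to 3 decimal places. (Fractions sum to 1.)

Let f_A and f_D be the unknown fractions; fractions sum to 1 so f_A + f_D = 0.304.
Mass balance: Σ fᵢ·δᵢ = δ_bulk ⇒ f_A·(-8.6) + f_D·(1.0) = -34.6 − (-33.165) = -1.435
Substitute f_D = 0.304 − f_A:
f_A·(-8.6 − 1.0) = -1.435 − 0.304×(1.0) = -1.739
f_A = -1.739 / -9.6 = 0.1812

0.181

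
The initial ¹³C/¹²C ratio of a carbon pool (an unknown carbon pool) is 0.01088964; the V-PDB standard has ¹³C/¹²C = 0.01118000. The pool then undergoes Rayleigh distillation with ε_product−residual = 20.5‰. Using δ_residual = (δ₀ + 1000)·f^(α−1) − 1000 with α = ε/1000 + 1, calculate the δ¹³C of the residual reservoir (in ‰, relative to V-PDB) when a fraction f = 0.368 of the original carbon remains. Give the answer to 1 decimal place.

-45.7‰

δ₀ = (0.01088964/0.01118000 − 1)×1000 = (0.974029 − 1)×1000 = -25.971‰
α − 1 = ε/1000 = 0.0205
f^(α−1) = 0.368^(0.0205) = 0.979715
δ_res = (-25.971 + 1000) × 0.979715 − 1000 = 954.271 − 1000 = -45.73‰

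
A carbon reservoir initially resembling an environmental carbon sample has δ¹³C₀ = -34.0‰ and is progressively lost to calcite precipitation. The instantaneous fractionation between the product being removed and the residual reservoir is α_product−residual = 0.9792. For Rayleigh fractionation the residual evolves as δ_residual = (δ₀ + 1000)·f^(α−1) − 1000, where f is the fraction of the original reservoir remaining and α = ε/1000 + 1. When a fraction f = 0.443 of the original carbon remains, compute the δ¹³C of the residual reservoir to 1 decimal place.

-17.5‰

Rayleigh residual: δ_res = (δ₀ + 1000)·f^(α−1) − 1000
α − 1 = -0.02080
f^(α−1) = 0.443^(-0.02080) = 1.017079
δ_res = (-34.0 + 1000) × 1.017079 − 1000 = 982.499 − 1000 = -17.50‰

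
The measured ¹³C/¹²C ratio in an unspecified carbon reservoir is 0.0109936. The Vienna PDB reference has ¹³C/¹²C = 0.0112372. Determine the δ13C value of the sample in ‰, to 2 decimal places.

-21.68‰

δ13C = (R_sample / R_standard − 1) × 1000
R_sample / R_standard = 0.0109936 / 0.0112372 = 0.978322
δ13C = (0.978322 − 1) × 1000 = -21.678‰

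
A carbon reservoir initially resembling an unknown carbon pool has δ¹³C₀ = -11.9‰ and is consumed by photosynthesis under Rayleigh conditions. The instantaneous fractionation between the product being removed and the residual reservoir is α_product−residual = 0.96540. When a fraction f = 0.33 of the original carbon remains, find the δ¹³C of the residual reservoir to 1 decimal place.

26.7‰

Rayleigh residual: δ_res = (δ₀ + 1000)·f^(α−1) − 1000
α − 1 = -0.03460
f^(α−1) = 0.33^(-0.03460) = 1.039105
δ_res = (-11.9 + 1000) × 1.039105 − 1000 = 1026.740 − 1000 = 26.74‰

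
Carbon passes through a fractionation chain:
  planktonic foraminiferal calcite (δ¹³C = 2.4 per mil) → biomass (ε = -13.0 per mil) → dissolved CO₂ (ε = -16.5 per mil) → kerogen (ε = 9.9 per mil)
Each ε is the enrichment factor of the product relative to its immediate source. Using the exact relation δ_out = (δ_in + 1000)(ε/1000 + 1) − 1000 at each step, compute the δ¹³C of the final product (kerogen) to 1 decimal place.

-17.3 per mil

step 1: δ = (2.40 + 1000)·(-13.0/1000 + 1) − 1000 = -10.63 per mil
step 2: δ = (-10.63 + 1000)·(-16.5/1000 + 1) − 1000 = -26.96 per mil
step 3: δ = (-26.96 + 1000)·(9.9/1000 + 1) − 1000 = -17.32 per mil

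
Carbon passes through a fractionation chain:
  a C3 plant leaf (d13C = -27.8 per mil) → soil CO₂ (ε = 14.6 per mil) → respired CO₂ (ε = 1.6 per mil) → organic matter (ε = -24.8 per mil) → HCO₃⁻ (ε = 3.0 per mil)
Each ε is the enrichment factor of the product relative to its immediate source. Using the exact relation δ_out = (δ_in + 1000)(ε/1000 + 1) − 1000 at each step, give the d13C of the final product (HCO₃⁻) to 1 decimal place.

step 1: δ = (-27.80 + 1000)·(14.6/1000 + 1) − 1000 = -13.61 per mil
step 2: δ = (-13.61 + 1000)·(1.6/1000 + 1) − 1000 = -12.03 per mil
step 3: δ = (-12.03 + 1000)·(-24.8/1000 + 1) − 1000 = -36.53 per mil
step 4: δ = (-36.53 + 1000)·(3.0/1000 + 1) − 1000 = -33.64 per mil

-33.6 per mil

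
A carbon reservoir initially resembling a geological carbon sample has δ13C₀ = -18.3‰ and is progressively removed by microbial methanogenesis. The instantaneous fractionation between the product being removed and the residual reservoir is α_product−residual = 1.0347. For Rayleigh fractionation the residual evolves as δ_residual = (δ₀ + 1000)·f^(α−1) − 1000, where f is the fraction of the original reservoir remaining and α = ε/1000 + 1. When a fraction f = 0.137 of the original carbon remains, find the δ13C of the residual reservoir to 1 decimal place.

Rayleigh residual: δ_res = (δ₀ + 1000)·f^(α−1) − 1000
α − 1 = 0.03470
f^(α−1) = 0.137^(0.03470) = 0.933349
δ_res = (-18.3 + 1000) × 0.933349 − 1000 = 916.269 − 1000 = -83.73‰

-83.7‰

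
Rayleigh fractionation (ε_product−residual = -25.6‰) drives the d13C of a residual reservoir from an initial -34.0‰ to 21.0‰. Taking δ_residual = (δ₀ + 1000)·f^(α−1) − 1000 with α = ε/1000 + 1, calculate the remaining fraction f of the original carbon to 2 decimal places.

α − 1 = ε/1000 = -0.0256
(δ_res + 1000)/(δ₀ + 1000) = (21.0 + 1000)/(-34.0 + 1000) = 1021.0/966.0 = 1.056936
f = 1.056936^(1/-0.0256) = exp(ln(1.056936)/-0.0256) = exp(0.05537/-0.0256)
f = exp(-2.1630) = 0.1150

0.11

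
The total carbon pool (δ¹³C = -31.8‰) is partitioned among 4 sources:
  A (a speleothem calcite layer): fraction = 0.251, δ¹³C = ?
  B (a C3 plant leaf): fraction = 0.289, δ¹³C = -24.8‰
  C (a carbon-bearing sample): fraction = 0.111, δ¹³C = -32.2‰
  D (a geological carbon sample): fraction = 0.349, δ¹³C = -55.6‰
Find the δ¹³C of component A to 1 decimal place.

-6.6‰

Isotope mass balance: δ_bulk = Σ fᵢ·δᵢ.
-31.8 = 0.251×δ_A + 0.289×(-24.8) + 0.111×(-32.2) + 0.349×(-55.6)
0.251·δ_A = -31.8 − (-30.146) = -1.654
δ_A = -1.654 / 0.251 = -6.59‰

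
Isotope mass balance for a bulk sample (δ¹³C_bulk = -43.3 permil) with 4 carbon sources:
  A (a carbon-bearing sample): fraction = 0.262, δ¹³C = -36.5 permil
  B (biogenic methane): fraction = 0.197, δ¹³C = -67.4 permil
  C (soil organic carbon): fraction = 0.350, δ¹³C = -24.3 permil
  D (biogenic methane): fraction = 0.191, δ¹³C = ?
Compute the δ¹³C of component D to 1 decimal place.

-62.6 permil

Isotope mass balance: δ_bulk = Σ fᵢ·δᵢ.
-43.3 = 0.262×(-36.5) + 0.197×(-67.4) + 0.350×(-24.3) + 0.191×δ_D
0.191·δ_D = -43.3 − (-31.346) = -11.954
δ_D = -11.954 / 0.191 = -62.59 permil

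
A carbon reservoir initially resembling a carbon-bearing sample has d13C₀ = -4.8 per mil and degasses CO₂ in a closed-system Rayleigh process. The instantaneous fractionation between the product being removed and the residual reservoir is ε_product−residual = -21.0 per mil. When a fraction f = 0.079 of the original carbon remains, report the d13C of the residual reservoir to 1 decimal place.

Rayleigh residual: δ_res = (δ₀ + 1000)·f^(α−1) − 1000
α = ε/1000 + 1 = 0.97900, so α − 1 = -0.02100
f^(α−1) = 0.079^(-0.02100) = 1.054751
δ_res = (-4.8 + 1000) × 1.054751 − 1000 = 1049.688 − 1000 = 49.69 per mil

49.7 per mil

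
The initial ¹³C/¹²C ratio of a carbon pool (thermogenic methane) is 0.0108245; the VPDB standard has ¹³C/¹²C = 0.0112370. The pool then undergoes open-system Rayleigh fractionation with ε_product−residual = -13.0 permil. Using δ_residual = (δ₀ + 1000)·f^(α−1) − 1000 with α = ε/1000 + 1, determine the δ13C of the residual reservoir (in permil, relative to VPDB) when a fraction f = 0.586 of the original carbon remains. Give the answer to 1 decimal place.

δ₀ = (0.0108245/0.0112370 − 1)×1000 = (0.963291 − 1)×1000 = -36.709 permil
α − 1 = ε/1000 = -0.0130
f^(α−1) = 0.586^(-0.0130) = 1.006972
δ_res = (-36.709 + 1000) × 1.006972 − 1000 = 970.007 − 1000 = -29.99 permil

-30.0 permil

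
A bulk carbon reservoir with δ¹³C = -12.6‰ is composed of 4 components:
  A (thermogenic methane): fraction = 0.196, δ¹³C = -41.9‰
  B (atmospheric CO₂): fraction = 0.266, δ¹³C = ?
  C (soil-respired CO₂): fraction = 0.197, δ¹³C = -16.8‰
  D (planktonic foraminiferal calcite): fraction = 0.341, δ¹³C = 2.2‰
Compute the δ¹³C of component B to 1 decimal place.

Isotope mass balance: δ_bulk = Σ fᵢ·δᵢ.
-12.6 = 0.196×(-41.9) + 0.266×δ_B + 0.197×(-16.8) + 0.341×(2.2)
0.266·δ_B = -12.6 − (-10.772) = -1.828
δ_B = -1.828 / 0.266 = -6.87‰

-6.9‰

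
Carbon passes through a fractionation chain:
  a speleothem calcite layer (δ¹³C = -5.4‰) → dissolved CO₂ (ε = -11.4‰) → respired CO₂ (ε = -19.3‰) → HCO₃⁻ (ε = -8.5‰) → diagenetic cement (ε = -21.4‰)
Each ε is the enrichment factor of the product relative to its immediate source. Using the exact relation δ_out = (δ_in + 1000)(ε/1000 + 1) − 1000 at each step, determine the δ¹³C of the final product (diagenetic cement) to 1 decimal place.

-64.4‰

step 1: δ = (-5.40 + 1000)·(-11.4/1000 + 1) − 1000 = -16.74‰
step 2: δ = (-16.74 + 1000)·(-19.3/1000 + 1) − 1000 = -35.72‰
step 3: δ = (-35.72 + 1000)·(-8.5/1000 + 1) − 1000 = -43.91‰
step 4: δ = (-43.91 + 1000)·(-21.4/1000 + 1) − 1000 = -64.37‰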